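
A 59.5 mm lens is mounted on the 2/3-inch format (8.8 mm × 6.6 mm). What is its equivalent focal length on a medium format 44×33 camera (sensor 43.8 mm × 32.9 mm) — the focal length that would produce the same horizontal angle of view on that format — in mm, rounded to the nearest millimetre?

Equal angle of view means equal width/f ratio, so f₂ = f₁ · (width₂/width₁) = 59.5 × 43.8/8.8.
f₂ = 59.5 × 4.97727 ≈ 296.148 mm.

296 mm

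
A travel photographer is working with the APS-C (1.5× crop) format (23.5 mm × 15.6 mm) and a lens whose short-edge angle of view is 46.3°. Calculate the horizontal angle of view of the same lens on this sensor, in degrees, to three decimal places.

65.571°

From the short-edge AOV: f = 15.6 / (2·tan(23.15°)) = 15.6 / 0.85514 ≈ 18.2427 mm.
Horizontal AOV = 2·arctan(23.5 / (2 × 18.2427)) = 2·arctan(0.64409) ≈ 65.5706°.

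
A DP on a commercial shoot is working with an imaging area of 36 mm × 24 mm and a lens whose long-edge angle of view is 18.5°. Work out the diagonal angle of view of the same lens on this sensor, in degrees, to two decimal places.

22.15°

From the long-edge AOV: f = 36 / (2·tan(9.25°)) = 36 / 0.32572 ≈ 110.5241 mm.
Sensor diagonal = √(36² + 24²) = √1872.0000 ≈ 43.2666 mm.
Diagonal AOV = 2·arctan(43.2666 / (2 × 110.5241)) = 2·arctan(0.19573) ≈ 22.1494°.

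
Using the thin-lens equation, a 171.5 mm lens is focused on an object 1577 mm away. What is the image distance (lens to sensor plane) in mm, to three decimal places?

1/dᵢ = 1/f − 1/dₒ = 1/171.5 − 1/1577 = 0.0051968 mm⁻¹.
dᵢ = 1/0.0051968 ≈ 192.4265 mm.

192.427 mm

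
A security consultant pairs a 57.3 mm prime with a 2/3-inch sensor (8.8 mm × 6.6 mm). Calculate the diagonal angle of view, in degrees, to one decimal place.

11.0°

Sensor diagonal = √(8.8² + 6.6²) = √121.0000 ≈ 11.0000 mm.
Angle of view α = 2·arctan(d/2f) with d = 11.0000 mm and f = 57.3 mm.
d/2f = 0.09599; arctan(0.09599) ≈ 5.4828°, so α ≈ 10.9656°.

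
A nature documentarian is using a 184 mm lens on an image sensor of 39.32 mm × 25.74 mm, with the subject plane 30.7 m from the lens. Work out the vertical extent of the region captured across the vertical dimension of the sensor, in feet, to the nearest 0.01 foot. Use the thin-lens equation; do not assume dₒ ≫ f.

14.01 ft

dₒ: 30.7 m = 30700 mm.
Similar triangles through the lens centre give W/dₒ = h/dᵢ; with 1/f = 1/dₒ + 1/dᵢ this gives W = h·(dₒ − f)/f.
W = 25.74 mm × (30700 − 184) / 184 = 25.74 × 165.8478 ≈ 4268.923 mm = 4268.923/304.8 ft = 14.0057 ft.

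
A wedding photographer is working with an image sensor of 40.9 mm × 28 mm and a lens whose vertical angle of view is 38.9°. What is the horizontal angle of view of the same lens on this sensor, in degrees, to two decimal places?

From the vertical AOV: f = 28 / (2·tan(19.45°)) = 28 / 0.70627 ≈ 39.6447 mm.
Horizontal AOV = 2·arctan(40.9 / (2 × 39.6447)) = 2·arctan(0.51583) ≈ 54.5723°.

54.57°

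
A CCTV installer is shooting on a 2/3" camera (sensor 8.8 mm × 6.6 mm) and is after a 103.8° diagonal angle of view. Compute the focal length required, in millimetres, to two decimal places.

Sensor diagonal = √(8.8² + 6.6²) = √121.0000 ≈ 11.0000 mm.
From α = 2·arctan(d/2f) we get f = d / (2·tan(α/2)).
With d = 11.0000 mm and α/2 = 51.9°, tan(α/2) ≈ 1.27535, so f ≈ 11.0000 / 2.55069 ≈ 4.3126 mm.

4.31 mm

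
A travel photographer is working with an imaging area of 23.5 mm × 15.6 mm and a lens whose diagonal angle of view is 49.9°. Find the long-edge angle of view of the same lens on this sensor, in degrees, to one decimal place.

Sensor diagonal = √(23.5² + 15.6²) = √795.6100 ≈ 28.2066 mm.
From the diagonal AOV: f = 28.2066 / (2·tan(24.95°)) = 28.2066 / 0.93049 ≈ 30.3136 mm.
Long-edge AOV = 2·arctan(23.5 / (2 × 30.3136)) = 2·arctan(0.38761) ≈ 42.3741°.

42.4°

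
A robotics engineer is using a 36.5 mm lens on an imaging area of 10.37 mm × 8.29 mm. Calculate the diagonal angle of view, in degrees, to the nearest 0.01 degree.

20.62°

Sensor diagonal = √(10.37² + 8.29²) = √176.2610 ≈ 13.2763 mm.
Angle of view α = 2·arctan(d/2f) with d = 13.2763 mm and f = 36.5 mm.
d/2f = 0.18187; arctan(0.18187) ≈ 10.3076°, so α ≈ 20.6152°.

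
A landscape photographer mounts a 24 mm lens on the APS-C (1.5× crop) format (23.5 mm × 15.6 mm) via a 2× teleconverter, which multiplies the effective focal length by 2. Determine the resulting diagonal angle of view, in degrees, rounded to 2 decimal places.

Effective focal length f = 24 × 2 = 48 mm.
Sensor diagonal = √(23.5² + 15.6²) = √795.6100 ≈ 28.2066 mm.
α = 2·arctan(28.207 / (2 × 48)) = 2·arctan(0.29382) ≈ 32.7475°.

32.75°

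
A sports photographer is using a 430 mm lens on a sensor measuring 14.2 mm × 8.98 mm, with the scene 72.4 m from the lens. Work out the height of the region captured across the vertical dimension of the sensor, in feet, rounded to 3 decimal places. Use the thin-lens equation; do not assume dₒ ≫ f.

4.931 ft

dₒ: 72.4 m = 72400 mm.
Similar triangles through the lens centre give W/dₒ = h/dᵢ; with 1/f = 1/dₒ + 1/dᵢ this gives W = h·(dₒ − f)/f.
W = 8.98 mm × (72400 − 430) / 430 = 8.98 × 167.3721 ≈ 1503.001 mm = 1503.001/304.8 ft = 4.93111 ft.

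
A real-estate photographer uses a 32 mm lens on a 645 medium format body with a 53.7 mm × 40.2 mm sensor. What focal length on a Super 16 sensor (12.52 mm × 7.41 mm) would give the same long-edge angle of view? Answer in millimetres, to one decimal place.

Equal angle of view means equal width/f ratio, so f₂ = f₁ · (width₂/width₁) = 32 × 12.52/53.7.
f₂ = 32 × 0.23315 ≈ 7.461 mm.

7.5 mm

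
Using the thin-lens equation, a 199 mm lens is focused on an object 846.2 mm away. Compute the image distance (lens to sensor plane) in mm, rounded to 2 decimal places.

1/dᵢ = 1/f − 1/dₒ = 1/199 − 1/846.2 = 0.0038434 mm⁻¹.
dᵢ = 1/0.0038434 ≈ 260.1882 mm.

260.19 mm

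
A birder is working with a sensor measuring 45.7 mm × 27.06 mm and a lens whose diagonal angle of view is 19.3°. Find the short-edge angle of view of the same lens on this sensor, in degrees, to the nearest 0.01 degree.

Sensor diagonal = √(45.7² + 27.06²) = √2820.7336 ≈ 53.1106 mm.
From the diagonal AOV: f = 53.1106 / (2·tan(9.65°)) = 53.1106 / 0.34007 ≈ 156.1753 mm.
Short-edge AOV = 2·arctan(27.06 / (2 × 156.1753)) = 2·arctan(0.08663) ≈ 9.9027°.

9.90°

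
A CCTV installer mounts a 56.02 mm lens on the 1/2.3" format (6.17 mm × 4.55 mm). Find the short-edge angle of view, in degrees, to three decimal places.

4.651°

Angle of view α = 2·arctan(h/2f) with h = 4.55 mm and f = 56.02 mm.
h/2f = 0.04061; arctan(0.04061) ≈ 2.3255°, so α ≈ 4.6511°.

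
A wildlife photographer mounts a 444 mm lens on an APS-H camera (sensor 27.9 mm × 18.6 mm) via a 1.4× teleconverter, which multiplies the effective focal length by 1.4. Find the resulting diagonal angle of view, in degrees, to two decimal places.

Effective focal length f = 444 × 1.4 = 621.6 mm.
Sensor diagonal = √(27.9² + 18.6²) = √1124.3700 ≈ 33.5316 mm.
α = 2·arctan(33.532 / (2 × 621.6)) = 2·arctan(0.02697) ≈ 3.0900°.

3.09°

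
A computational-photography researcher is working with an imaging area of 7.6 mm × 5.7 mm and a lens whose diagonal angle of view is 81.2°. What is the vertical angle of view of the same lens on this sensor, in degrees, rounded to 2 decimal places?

Sensor diagonal = √(7.6² + 5.7²) = √90.2500 ≈ 9.5000 mm.
From the diagonal AOV: f = 9.5000 / (2·tan(40.6°)) = 9.5000 / 1.71421 ≈ 5.5419 mm.
Vertical AOV = 2·arctan(5.7 / (2 × 5.5419)) = 2·arctan(0.51426) ≈ 54.4301°.

54.43°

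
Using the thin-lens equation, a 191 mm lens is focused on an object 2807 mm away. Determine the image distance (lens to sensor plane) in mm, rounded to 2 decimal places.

204.95 mm

1/dᵢ = 1/f − 1/dₒ = 1/191 − 1/2807 = 0.0048793 mm⁻¹.
dᵢ = 1/0.0048793 ≈ 204.9453 mm.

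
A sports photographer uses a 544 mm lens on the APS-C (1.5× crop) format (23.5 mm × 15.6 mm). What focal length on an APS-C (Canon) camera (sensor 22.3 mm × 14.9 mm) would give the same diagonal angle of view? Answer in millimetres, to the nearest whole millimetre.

Sensor diagonal = √(23.5² + 15.6²) = √795.6100 ≈ 28.2066 mm.
Sensor diagonal = √(22.3² + 14.9²) = √719.3000 ≈ 26.8198 mm.
Equal angle of view means equal diagonal/f ratio, so f₂ = f₁ · (diagonal₂/diagonal₁) = 544 × 26.8198/28.2066.
f₂ = 544 × 0.95083 ≈ 517.254 mm.

517 mm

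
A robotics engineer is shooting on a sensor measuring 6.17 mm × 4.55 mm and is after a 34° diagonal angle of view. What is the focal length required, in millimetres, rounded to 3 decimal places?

12.538 mm

Sensor diagonal = √(6.17² + 4.55²) = √58.7714 ≈ 7.6663 mm.
From α = 2·arctan(d/2f) we get f = d / (2·tan(α/2)).
With d = 7.6663 mm and α/2 = 17°, tan(α/2) ≈ 0.30573, so f ≈ 7.6663 / 0.61146 ≈ 12.5376 mm.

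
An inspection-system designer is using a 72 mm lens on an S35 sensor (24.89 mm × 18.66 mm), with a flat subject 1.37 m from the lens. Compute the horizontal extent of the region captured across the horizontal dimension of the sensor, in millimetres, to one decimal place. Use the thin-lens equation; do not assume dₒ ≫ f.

dₒ: 1.37 m = 1370 mm.
Similar triangles through the lens centre give W/dₒ = w/dᵢ; with 1/f = 1/dₒ + 1/dᵢ this gives W = w·(dₒ − f)/f.
W = 24.89 mm × (1370 − 72) / 72 = 24.89 × 18.0278 ≈ 448.711 mm.

448.7 mm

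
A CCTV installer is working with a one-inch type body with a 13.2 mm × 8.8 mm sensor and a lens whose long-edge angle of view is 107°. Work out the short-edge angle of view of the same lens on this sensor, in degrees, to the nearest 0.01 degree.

84.03°

From the long-edge AOV: f = 13.2 / (2·tan(53.5°)) = 13.2 / 2.70284 ≈ 4.8837 mm.
Short-edge AOV = 2·arctan(8.8 / (2 × 4.8837)) = 2·arctan(0.90095) ≈ 84.0344°.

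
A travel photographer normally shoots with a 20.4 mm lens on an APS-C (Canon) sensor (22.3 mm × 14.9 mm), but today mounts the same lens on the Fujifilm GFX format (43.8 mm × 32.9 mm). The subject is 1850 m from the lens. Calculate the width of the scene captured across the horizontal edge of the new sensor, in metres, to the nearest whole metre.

3972 m

The focal length stays 20.4 mm; the relevant sensor dimension is now w = 43.8 mm. Object distance dₒ = 1850 m = 1.85e+06 mm.
Thin-lens field width W = w·(dₒ − f)/f = 43.8 × (1.85e+06 − 20.4)/20.4 ≈ 3972015.024 mm = 3972.02 m.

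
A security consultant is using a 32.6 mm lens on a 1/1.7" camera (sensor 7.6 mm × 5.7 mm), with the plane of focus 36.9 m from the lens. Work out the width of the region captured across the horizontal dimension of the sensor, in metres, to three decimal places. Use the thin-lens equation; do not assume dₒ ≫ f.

8.595 m

dₒ: 36.9 m = 36900 mm.
Similar triangles through the lens centre give W/dₒ = w/dᵢ; with 1/f = 1/dₒ + 1/dᵢ this gives W = w·(dₒ − f)/f.
W = 7.6 mm × (36900 − 32.6) / 32.6 = 7.6 × 1130.9018 ≈ 8594.854 mm = 8.59485 m.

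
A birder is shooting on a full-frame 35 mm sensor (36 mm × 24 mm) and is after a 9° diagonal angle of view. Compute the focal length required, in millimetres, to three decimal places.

Sensor diagonal = √(36² + 24²) = √1872.0000 ≈ 43.2666 mm.
From α = 2·arctan(d/2f) we get f = d / (2·tan(α/2)).
With d = 43.2666 mm and α/2 = 4.5°, tan(α/2) ≈ 0.07870, so f ≈ 43.2666 / 0.15740 ≈ 274.8772 mm.

274.877 mm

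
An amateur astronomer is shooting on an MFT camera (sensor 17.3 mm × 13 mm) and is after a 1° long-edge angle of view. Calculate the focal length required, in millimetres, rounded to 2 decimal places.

From α = 2·arctan(w/2f) we get f = w / (2·tan(α/2)).
With w = 17.3 mm and α/2 = 0.5°, tan(α/2) ≈ 0.00873, so f ≈ 17.3 / 0.01745 ≈ 991.1918 mm.

991.19 mm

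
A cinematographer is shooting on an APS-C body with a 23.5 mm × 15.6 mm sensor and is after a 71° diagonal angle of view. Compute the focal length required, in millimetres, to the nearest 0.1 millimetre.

19.8 mm

Sensor diagonal = √(23.5² + 15.6²) = √795.6100 ≈ 28.2066 mm.
From α = 2·arctan(d/2f) we get f = d / (2·tan(α/2)).
With d = 28.2066 mm and α/2 = 35.5°, tan(α/2) ≈ 0.71329, so f ≈ 28.2066 / 1.42659 ≈ 19.7721 mm.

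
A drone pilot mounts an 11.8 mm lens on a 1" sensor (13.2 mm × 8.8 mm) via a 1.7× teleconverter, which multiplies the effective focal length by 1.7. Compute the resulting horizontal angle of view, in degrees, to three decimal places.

36.424°

Effective focal length f = 11.8 × 1.7 = 20.06 mm.
α = 2·arctan(13.2 / (2 × 20.06)) = 2·arctan(0.32901) ≈ 36.4238°.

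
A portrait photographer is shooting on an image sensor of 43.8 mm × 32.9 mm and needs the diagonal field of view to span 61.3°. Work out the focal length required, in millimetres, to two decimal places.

46.22 mm

Sensor diagonal = √(43.8² + 32.9²) = √3000.8500 ≈ 54.7800 mm.
From α = 2·arctan(d/2f) we get f = d / (2·tan(α/2)).
With d = 54.7800 mm and α/2 = 30.65°, tan(α/2) ≈ 0.59258, so f ≈ 54.7800 / 1.18515 ≈ 46.2219 mm.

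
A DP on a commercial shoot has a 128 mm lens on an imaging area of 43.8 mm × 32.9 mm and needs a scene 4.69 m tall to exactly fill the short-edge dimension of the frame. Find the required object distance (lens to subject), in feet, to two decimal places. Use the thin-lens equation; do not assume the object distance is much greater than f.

60.28 ft

W: 4.69 m = 4690 mm.
Magnification m = h/W = dᵢ/dₒ; combined with 1/f = 1/dₒ + 1/dᵢ this gives dₒ = f·(1 + W/h).
dₒ = 128 mm × (1 + 4690/32.9) = 128 × 143.5532 ≈ 18374.809 mm = 18374.809/304.8 ft = 60.2848 ft.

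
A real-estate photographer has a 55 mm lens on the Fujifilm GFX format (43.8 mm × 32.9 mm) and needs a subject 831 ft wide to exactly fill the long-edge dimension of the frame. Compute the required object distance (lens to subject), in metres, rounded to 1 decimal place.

318.1 m

W: 831 ft × 304.8 mm/ft = 253288.79 mm.
Magnification m = w/W = dᵢ/dₒ; combined with 1/f = 1/dₒ + 1/dᵢ this gives dₒ = f·(1 + W/w).
dₒ = 55 mm × (1 + 253289/43.8) = 55 × 5783.8491 ≈ 318111.702 mm = 318.112 m.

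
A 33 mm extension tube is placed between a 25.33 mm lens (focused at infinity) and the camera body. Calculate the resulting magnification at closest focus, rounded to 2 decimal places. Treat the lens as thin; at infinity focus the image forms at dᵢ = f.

1.30×

The tube moves the image plane from f to f + e, so dᵢ = 25.33 + 33 = 58.33 mm. Focus is achieved when 1/f = 1/dₒ + 1/dᵢ, giving dₒ = 1/(1/f − 1/(f+e)).
Magnification m = dᵢ/dₒ = (f+e)·(1/f − 1/(f+e)) = e/f = 33/25.33 ≈ 1.3028.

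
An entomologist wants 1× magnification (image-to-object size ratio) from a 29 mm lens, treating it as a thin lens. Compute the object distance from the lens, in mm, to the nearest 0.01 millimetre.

With m = dᵢ/dₒ and 1/f = 1/dₒ + 1/dᵢ, substituting dᵢ = m·dₒ gives 1/f = (1 + 1/m)/dₒ, hence dₒ = f·(1 + 1/m).
dₒ = 29 × (1 + 1/1) = 29 × 2.00000 ≈ 58.000 mm.

58.00 mm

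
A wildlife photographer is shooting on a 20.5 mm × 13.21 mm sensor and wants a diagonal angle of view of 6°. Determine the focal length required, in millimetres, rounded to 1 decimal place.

Sensor diagonal = √(20.5² + 13.21²) = √594.7541 ≈ 24.3876 mm.
From α = 2·arctan(d/2f) we get f = d / (2·tan(α/2)).
With d = 24.3876 mm and α/2 = 3°, tan(α/2) ≈ 0.05241, so f ≈ 24.3876 / 0.10482 ≈ 232.6714 mm.

232.7 mm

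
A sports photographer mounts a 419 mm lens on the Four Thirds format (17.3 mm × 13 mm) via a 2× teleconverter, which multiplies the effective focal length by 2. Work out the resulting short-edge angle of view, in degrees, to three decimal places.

Effective focal length f = 419 × 2 = 838 mm.
α = 2·arctan(13 / (2 × 838)) = 2·arctan(0.00776) ≈ 0.8888°.

0.889°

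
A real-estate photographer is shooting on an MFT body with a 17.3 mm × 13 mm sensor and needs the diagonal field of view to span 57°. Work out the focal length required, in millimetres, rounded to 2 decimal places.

Sensor diagonal = √(17.3² + 13²) = √468.2900 ≈ 21.6400 mm.
From α = 2·arctan(d/2f) we get f = d / (2·tan(α/2)).
With d = 21.6400 mm and α/2 = 28.5°, tan(α/2) ≈ 0.54296, so f ≈ 21.6400 / 1.08591 ≈ 19.9280 mm.

19.93 mm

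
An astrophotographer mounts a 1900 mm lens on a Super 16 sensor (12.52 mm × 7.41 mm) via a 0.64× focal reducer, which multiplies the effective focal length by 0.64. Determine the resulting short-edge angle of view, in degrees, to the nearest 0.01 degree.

Effective focal length f = 1900 × 0.64 = 1216 mm.
α = 2·arctan(7.41 / (2 × 1216)) = 2·arctan(0.00305) ≈ 0.3491°.

0.35°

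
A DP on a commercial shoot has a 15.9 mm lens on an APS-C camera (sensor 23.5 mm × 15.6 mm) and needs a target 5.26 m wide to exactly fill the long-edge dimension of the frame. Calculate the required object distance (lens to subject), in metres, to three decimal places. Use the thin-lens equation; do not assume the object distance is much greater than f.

W: 5.26 m = 5260 mm.
Magnification m = w/W = dᵢ/dₒ; combined with 1/f = 1/dₒ + 1/dᵢ this gives dₒ = f·(1 + W/w).
dₒ = 15.9 mm × (1 + 5260/23.5) = 15.9 × 224.8298 ≈ 3574.794 mm = 3.57479 m.

3.575 m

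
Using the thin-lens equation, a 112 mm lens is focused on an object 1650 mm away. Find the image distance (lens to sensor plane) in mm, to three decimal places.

1/dᵢ = 1/f − 1/dₒ = 1/112 − 1/1650 = 0.0083225 mm⁻¹.
dᵢ = 1/0.0083225 ≈ 120.1560 mm.

120.156 mm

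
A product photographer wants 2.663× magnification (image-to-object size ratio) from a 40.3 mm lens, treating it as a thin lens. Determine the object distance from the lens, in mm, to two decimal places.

With m = dᵢ/dₒ and 1/f = 1/dₒ + 1/dᵢ, substituting dᵢ = m·dₒ gives 1/f = (1 + 1/m)/dₒ, hence dₒ = f·(1 + 1/m).
dₒ = 40.3 × (1 + 1/2.663) = 40.3 × 1.37552 ≈ 55.433 mm.

55.43 mm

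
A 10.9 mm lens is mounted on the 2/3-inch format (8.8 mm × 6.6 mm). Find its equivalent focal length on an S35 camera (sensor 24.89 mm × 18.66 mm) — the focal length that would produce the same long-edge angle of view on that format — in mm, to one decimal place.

30.8 mm

Equal angle of view means equal width/f ratio, so f₂ = f₁ · (width₂/width₁) = 10.9 × 24.89/8.8.
f₂ = 10.9 × 2.82841 ≈ 30.830 mm.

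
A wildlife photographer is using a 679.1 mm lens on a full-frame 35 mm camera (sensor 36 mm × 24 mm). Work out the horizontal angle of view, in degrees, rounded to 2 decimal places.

Angle of view α = 2·arctan(w/2f) with w = 36 mm and f = 679.1 mm.
w/2f = 0.02651; arctan(0.02651) ≈ 1.5183°, so α ≈ 3.0366°.

3.04°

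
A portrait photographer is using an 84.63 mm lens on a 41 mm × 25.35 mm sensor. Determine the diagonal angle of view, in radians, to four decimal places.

Sensor diagonal = √(41² + 25.35²) = √2323.6225 ≈ 48.2040 mm.
Angle of view α = 2·arctan(d/2f) with d = 48.2040 mm and f = 84.63 mm.
d/2f = 0.28479; arctan(0.28479) ≈ 0.2774 rad, so α ≈ 0.5549 rad.

0.5549 rad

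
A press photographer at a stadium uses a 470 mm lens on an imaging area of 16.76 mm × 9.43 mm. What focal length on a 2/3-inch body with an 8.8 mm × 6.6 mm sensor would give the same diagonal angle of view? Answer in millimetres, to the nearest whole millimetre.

Sensor diagonal = √(16.76² + 9.43²) = √369.8225 ≈ 19.2308 mm.
Sensor diagonal = √(8.8² + 6.6²) = √121.0000 ≈ 11.0000 mm.
Equal angle of view means equal diagonal/f ratio, so f₂ = f₁ · (diagonal₂/diagonal₁) = 470 × 11.0000/19.2308.
f₂ = 470 × 0.57200 ≈ 268.840 mm.

269 mm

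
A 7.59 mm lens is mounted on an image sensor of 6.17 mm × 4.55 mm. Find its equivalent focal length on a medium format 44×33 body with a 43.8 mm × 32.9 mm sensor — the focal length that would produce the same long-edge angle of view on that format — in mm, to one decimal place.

Equal angle of view means equal width/f ratio, so f₂ = f₁ · (width₂/width₁) = 7.59 × 43.8/6.17.
f₂ = 7.59 × 7.09887 ≈ 53.880 mm.

53.9 mm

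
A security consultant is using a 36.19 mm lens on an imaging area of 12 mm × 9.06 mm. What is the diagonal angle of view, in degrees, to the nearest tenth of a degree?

Sensor diagonal = √(12² + 9.06²) = √226.0836 ≈ 15.0361 mm.
Angle of view α = 2·arctan(d/2f) with d = 15.0361 mm and f = 36.19 mm.
d/2f = 0.20774; arctan(0.20774) ≈ 11.7356°, so α ≈ 23.4712°.

23.5°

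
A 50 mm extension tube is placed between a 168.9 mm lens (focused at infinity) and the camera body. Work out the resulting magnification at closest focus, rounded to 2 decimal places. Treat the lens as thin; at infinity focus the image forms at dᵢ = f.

The tube moves the image plane from f to f + e, so dᵢ = 168.9 + 50 = 218.9 mm. Focus is achieved when 1/f = 1/dₒ + 1/dᵢ, giving dₒ = 1/(1/f − 1/(f+e)).
Magnification m = dᵢ/dₒ = (f+e)·(1/f − 1/(f+e)) = e/f = 50/168.9 ≈ 0.2960.

0.30×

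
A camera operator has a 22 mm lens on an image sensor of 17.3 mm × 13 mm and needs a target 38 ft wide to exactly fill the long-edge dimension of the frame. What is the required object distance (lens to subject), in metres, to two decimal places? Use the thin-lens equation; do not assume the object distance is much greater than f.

W: 38 ft × 304.8 mm/ft = 11582.40 mm.
Magnification m = w/W = dᵢ/dₒ; combined with 1/f = 1/dₒ + 1/dᵢ this gives dₒ = f·(1 + W/w).
dₒ = 22 mm × (1 + 11582.4/17.3) = 22 × 670.5029 ≈ 14751.063 mm = 14.7511 m.

14.75 m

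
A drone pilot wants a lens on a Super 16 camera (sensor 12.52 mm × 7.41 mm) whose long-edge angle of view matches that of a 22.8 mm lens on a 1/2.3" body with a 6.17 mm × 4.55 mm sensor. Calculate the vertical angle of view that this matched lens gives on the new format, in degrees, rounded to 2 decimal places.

Equal long-edge AOV ⇒ f₂ = f₁ · 12.52/6.17 = 22.8 × 2.02917 ≈ 46.2652 mm.
Vertical AOV on the new format = 2·arctan(7.41 / (2 × 46.2652)) = 2·arctan(0.08008) ≈ 9.1572°.

9.16°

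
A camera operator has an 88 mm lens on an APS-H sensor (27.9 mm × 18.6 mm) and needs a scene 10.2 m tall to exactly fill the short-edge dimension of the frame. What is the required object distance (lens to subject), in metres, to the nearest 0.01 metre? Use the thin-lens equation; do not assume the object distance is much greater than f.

48.35 m

W: 10.2 m = 10200 mm.
Magnification m = h/W = dᵢ/dₒ; combined with 1/f = 1/dₒ + 1/dᵢ this gives dₒ = f·(1 + W/h).
dₒ = 88 mm × (1 + 10200/18.6) = 88 × 549.3871 ≈ 48346.065 mm = 48.3461 m.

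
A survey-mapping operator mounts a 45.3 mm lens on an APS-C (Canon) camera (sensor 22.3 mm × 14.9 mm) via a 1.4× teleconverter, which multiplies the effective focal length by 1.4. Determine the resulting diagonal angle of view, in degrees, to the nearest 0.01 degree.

23.88°

Effective focal length f = 45.3 × 1.4 = 63.42 mm.
Sensor diagonal = √(22.3² + 14.9²) = √719.3000 ≈ 26.8198 mm.
α = 2·arctan(26.820 / (2 × 63.42)) = 2·arctan(0.21145) ≈ 23.8782°.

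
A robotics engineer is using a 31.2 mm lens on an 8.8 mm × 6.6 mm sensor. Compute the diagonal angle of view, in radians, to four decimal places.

0.3490 rad

Sensor diagonal = √(8.8² + 6.6²) = √121.0000 ≈ 11.0000 mm.
Angle of view α = 2·arctan(d/2f) with d = 11.0000 mm and f = 31.2 mm.
d/2f = 0.17628; arctan(0.17628) ≈ 0.1745 rad, so α ≈ 0.3490 rad.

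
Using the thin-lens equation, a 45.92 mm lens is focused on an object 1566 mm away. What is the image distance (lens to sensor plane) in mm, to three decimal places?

1/dᵢ = 1/f − 1/dₒ = 1/45.92 − 1/1566 = 0.0211384 mm⁻¹.
dᵢ = 1/0.0211384 ≈ 47.3072 mm.

47.307 mm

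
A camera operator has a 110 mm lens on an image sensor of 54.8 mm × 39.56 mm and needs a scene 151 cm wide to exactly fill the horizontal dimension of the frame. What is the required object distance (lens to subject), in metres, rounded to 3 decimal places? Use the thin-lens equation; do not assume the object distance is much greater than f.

3.141 m

W: 151 cm = 1510 mm.
Magnification m = w/W = dᵢ/dₒ; combined with 1/f = 1/dₒ + 1/dᵢ this gives dₒ = f·(1 + W/w).
dₒ = 110 mm × (1 + 1510/54.8) = 110 × 28.5547 ≈ 3141.022 mm = 3.14102 m.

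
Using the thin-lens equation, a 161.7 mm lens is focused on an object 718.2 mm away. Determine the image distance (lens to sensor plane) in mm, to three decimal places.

1/dᵢ = 1/f − 1/dₒ = 1/161.7 − 1/718.2 = 0.0047919 mm⁻¹.
dᵢ = 1/0.0047919 ≈ 208.6845 mm.

208.685 mm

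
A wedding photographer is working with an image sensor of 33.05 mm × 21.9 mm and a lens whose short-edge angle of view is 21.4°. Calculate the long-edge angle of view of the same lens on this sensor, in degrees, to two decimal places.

31.83°

From the short-edge AOV: f = 21.9 / (2·tan(10.7°)) = 21.9 / 0.37790 ≈ 57.9512 mm.
Long-edge AOV = 2·arctan(33.05 / (2 × 57.9512)) = 2·arctan(0.28515) ≈ 31.8314°.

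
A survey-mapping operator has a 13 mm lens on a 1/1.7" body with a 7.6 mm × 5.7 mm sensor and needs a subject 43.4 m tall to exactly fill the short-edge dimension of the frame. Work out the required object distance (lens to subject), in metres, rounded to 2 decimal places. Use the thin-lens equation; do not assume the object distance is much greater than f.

99.00 m

W: 43.4 m = 43400 mm.
Magnification m = h/W = dᵢ/dₒ; combined with 1/f = 1/dₒ + 1/dᵢ this gives dₒ = f·(1 + W/h).
dₒ = 13 mm × (1 + 43400/5.7) = 13 × 7615.0351 ≈ 98995.456 mm = 98.9955 m.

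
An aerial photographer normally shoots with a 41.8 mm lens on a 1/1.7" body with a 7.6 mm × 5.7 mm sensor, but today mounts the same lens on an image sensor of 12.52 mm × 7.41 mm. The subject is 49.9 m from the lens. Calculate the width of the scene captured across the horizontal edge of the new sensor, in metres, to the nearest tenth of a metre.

14.9 m

The focal length stays 41.8 mm; the relevant sensor dimension is now w = 12.52 mm. Object distance dₒ = 49.9 m = 49900 mm.
Thin-lens field width W = w·(dₒ − f)/f = 12.52 × (49900 − 41.8)/41.8 ≈ 14933.604 mm = 14.9336 m.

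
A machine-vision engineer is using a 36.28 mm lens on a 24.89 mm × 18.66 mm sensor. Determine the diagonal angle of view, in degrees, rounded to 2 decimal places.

Sensor diagonal = √(24.89² + 18.66²) = √967.7077 ≈ 31.1080 mm.
Angle of view α = 2·arctan(d/2f) with d = 31.1080 mm and f = 36.28 mm.
d/2f = 0.42872; arctan(0.42872) ≈ 23.2058°, so α ≈ 46.4117°.

46.41°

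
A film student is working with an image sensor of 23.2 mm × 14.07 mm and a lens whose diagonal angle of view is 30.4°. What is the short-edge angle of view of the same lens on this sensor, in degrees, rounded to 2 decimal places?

16.04°

Sensor diagonal = √(23.2² + 14.07²) = √736.2049 ≈ 27.1331 mm.
From the diagonal AOV: f = 27.1331 / (2·tan(15.2°)) = 27.1331 / 0.54339 ≈ 49.9332 mm.
Short-edge AOV = 2·arctan(14.07 / (2 × 49.9332)) = 2·arctan(0.14089) ≈ 16.0390°.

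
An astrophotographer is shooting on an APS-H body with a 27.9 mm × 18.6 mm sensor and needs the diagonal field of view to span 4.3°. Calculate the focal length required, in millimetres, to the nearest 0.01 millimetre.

Sensor diagonal = √(27.9² + 18.6²) = √1124.3700 ≈ 33.5316 mm.
From α = 2·arctan(d/2f) we get f = d / (2·tan(α/2)).
With d = 33.5316 mm and α/2 = 2.15°, tan(α/2) ≈ 0.03754, so f ≈ 33.5316 / 0.07508 ≈ 446.5858 mm.

446.59 mm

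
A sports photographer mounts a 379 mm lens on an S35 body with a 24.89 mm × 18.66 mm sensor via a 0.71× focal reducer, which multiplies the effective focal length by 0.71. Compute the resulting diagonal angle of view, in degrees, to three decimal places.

6.616°

Effective focal length f = 379 × 0.71 = 269.09 mm.
Sensor diagonal = √(24.89² + 18.66²) = √967.7077 ≈ 31.1080 mm.
α = 2·arctan(31.108 / (2 × 269.09)) = 2·arctan(0.05780) ≈ 6.6163°.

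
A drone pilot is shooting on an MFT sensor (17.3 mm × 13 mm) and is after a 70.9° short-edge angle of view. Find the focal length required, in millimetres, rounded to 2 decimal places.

9.13 mm

From α = 2·arctan(h/2f) we get f = h / (2·tan(α/2)).
With h = 13 mm and α/2 = 35.45°, tan(α/2) ≈ 0.71198, so f ≈ 13 / 1.42395 ≈ 9.1295 mm.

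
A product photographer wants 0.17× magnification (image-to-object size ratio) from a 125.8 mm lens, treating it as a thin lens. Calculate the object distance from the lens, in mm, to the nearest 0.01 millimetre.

865.80 mm

With m = dᵢ/dₒ and 1/f = 1/dₒ + 1/dᵢ, substituting dᵢ = m·dₒ gives 1/f = (1 + 1/m)/dₒ, hence dₒ = f·(1 + 1/m).
dₒ = 125.8 × (1 + 1/0.17) = 125.8 × 6.88235 ≈ 865.800 mm.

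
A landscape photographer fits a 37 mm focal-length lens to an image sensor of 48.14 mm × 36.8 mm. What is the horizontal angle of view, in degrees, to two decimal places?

Angle of view α = 2·arctan(w/2f) with w = 48.14 mm and f = 37 mm.
w/2f = 0.65054; arctan(0.65054) ≈ 33.0456°, so α ≈ 66.0913°.

66.09°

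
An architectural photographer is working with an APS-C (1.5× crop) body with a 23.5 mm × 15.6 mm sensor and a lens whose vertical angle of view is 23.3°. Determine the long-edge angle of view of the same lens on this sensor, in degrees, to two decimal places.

34.51°

From the vertical AOV: f = 15.6 / (2·tan(11.65°)) = 15.6 / 0.41236 ≈ 37.8310 mm.
Long-edge AOV = 2·arctan(23.5 / (2 × 37.8310)) = 2·arctan(0.31059) ≈ 34.5087°.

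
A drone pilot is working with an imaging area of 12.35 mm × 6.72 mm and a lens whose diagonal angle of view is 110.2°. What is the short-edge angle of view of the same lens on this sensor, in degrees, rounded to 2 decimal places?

Sensor diagonal = √(12.35² + 6.72²) = √197.6809 ≈ 14.0599 mm.
From the diagonal AOV: f = 14.0599 / (2·tan(55.1°)) = 14.0599 / 2.86693 ≈ 4.9042 mm.
Short-edge AOV = 2·arctan(6.72 / (2 × 4.9042)) = 2·arctan(0.68513) ≈ 68.8326°.

68.83°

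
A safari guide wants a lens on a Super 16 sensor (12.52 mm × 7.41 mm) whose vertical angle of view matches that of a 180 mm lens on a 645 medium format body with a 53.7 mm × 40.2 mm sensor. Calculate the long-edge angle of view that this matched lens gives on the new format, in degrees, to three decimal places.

Equal vertical AOV ⇒ f₂ = f₁ · 7.41/40.2 = 180 × 0.18433 ≈ 33.1791 mm.
Long-edge AOV on the new format = 2·arctan(12.52 / (2 × 33.1791)) = 2·arctan(0.18867) ≈ 21.3691°.

21.369°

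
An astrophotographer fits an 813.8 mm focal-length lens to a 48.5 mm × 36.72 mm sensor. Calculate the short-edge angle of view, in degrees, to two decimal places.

2.58°

Angle of view α = 2·arctan(h/2f) with h = 36.72 mm and f = 813.8 mm.
h/2f = 0.02256; arctan(0.02256) ≈ 1.2924°, so α ≈ 2.5848°.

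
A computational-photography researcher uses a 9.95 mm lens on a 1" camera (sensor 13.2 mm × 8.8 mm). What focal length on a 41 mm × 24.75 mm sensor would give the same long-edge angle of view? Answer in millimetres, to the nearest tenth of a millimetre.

30.9 mm

Equal angle of view means equal width/f ratio, so f₂ = f₁ · (width₂/width₁) = 9.95 × 41/13.2.
f₂ = 9.95 × 3.10606 ≈ 30.905 mm.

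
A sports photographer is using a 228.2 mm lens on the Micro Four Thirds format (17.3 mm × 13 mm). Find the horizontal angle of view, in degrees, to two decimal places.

Angle of view α = 2·arctan(w/2f) with w = 17.3 mm and f = 228.2 mm.
w/2f = 0.03791; arctan(0.03791) ≈ 2.1708°, so α ≈ 4.3416°.

4.34°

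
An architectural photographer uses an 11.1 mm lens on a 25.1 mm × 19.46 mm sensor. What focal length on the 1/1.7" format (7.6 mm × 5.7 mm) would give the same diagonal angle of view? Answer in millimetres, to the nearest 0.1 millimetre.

3.3 mm

Sensor diagonal = √(25.1² + 19.46²) = √1008.7016 ≈ 31.7601 mm.
Sensor diagonal = √(7.6² + 5.7²) = √90.2500 ≈ 9.5000 mm.
Equal angle of view means equal diagonal/f ratio, so f₂ = f₁ · (diagonal₂/diagonal₁) = 11.1 × 9.5000/31.7601.
f₂ = 11.1 × 0.29912 ≈ 3.320 mm.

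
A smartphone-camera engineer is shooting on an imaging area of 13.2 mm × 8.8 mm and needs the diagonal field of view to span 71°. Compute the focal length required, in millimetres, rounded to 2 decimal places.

11.12 mm

Sensor diagonal = √(13.2² + 8.8²) = √251.6800 ≈ 15.8644 mm.
From α = 2·arctan(d/2f) we get f = d / (2·tan(α/2)).
With d = 15.8644 mm and α/2 = 35.5°, tan(α/2) ≈ 0.71329, so f ≈ 15.8644 / 1.42659 ≈ 11.1206 mm.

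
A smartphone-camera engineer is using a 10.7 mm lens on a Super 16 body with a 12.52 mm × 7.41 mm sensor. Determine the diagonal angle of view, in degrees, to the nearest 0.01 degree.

68.42°

Sensor diagonal = √(12.52² + 7.41²) = √211.6585 ≈ 14.5485 mm.
Angle of view α = 2·arctan(d/2f) with d = 14.5485 mm and f = 10.7 mm.
d/2f = 0.67984; arctan(0.67984) ≈ 34.2093°, so α ≈ 68.4185°.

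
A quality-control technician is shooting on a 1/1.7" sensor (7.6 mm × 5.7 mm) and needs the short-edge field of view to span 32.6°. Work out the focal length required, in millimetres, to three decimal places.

9.746 mm

From α = 2·arctan(h/2f) we get f = h / (2·tan(α/2)).
With h = 5.7 mm and α/2 = 16.3°, tan(α/2) ≈ 0.29242, so f ≈ 5.7 / 0.58484 ≈ 9.7462 mm.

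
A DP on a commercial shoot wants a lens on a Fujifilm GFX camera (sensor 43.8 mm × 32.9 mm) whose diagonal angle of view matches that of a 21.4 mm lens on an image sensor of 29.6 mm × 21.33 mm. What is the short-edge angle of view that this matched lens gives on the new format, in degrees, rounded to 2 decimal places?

54.22°

Sensor diagonal = √(29.6² + 21.33²) = √1331.1289 ≈ 36.4846 mm.
Sensor diagonal = √(43.8² + 32.9²) = √3000.8500 ≈ 54.7800 mm.
Equal diagonal AOV ⇒ f₂ = f₁ · 54.7800/36.4846 = 21.4 × 1.50145 ≈ 32.1311 mm.
Short-edge AOV on the new format = 2·arctan(32.9 / (2 × 32.1311)) = 2·arctan(0.51196) ≈ 54.2217°.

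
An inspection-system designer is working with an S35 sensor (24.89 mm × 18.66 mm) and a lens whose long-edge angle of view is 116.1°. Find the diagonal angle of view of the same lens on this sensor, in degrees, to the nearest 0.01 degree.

From the long-edge AOV: f = 24.89 / (2·tan(58.05°)) = 24.89 / 3.20689 ≈ 7.7614 mm.
Sensor diagonal = √(24.89² + 18.66²) = √967.7077 ≈ 31.1080 mm.
Diagonal AOV = 2·arctan(31.1080 / (2 × 7.7614)) = 2·arctan(2.00402) ≈ 126.9618°.

126.96°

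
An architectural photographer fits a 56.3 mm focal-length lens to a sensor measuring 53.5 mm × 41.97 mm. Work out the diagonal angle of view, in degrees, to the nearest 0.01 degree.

Sensor diagonal = √(53.5² + 41.97²) = √4623.7309 ≈ 67.9980 mm.
Angle of view α = 2·arctan(d/2f) with d = 67.9980 mm and f = 56.3 mm.
d/2f = 0.60389; arctan(0.60389) ≈ 31.1274°, so α ≈ 62.2547°.

62.25°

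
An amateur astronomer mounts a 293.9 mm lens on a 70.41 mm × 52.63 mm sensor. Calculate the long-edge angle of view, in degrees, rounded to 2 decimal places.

Angle of view α = 2·arctan(w/2f) with w = 70.41 mm and f = 293.9 mm.
w/2f = 0.11979; arctan(0.11979) ≈ 6.8307°, so α ≈ 13.6613°.

13.66°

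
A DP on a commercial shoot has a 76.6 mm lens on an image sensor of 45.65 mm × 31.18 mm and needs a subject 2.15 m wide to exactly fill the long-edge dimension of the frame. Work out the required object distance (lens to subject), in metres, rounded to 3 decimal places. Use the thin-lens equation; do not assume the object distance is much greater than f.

W: 2.15 m = 2150 mm.
Magnification m = w/W = dᵢ/dₒ; combined with 1/f = 1/dₒ + 1/dᵢ this gives dₒ = f·(1 + W/w).
dₒ = 76.6 mm × (1 + 2150/45.65) = 76.6 × 48.0975 ≈ 3684.267 mm = 3.68427 m.

3.684 m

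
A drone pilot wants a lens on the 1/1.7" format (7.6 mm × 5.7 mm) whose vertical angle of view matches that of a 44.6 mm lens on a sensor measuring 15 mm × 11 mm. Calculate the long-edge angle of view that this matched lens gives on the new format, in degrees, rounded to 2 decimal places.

18.67°

Equal vertical AOV ⇒ f₂ = f₁ · 5.7/11 = 44.6 × 0.51818 ≈ 23.1109 mm.
Long-edge AOV on the new format = 2·arctan(7.6 / (2 × 23.1109)) = 2·arctan(0.16442) ≈ 18.6746°.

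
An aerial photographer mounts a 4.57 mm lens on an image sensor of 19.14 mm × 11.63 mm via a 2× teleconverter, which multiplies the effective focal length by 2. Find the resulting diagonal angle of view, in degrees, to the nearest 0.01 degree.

101.56°

Effective focal length f = 4.57 × 2 = 9.14 mm.
Sensor diagonal = √(19.14² + 11.63²) = √501.5965 ≈ 22.3964 mm.
α = 2·arctan(22.396 / (2 × 9.14)) = 2·arctan(1.22518) ≈ 101.5570°.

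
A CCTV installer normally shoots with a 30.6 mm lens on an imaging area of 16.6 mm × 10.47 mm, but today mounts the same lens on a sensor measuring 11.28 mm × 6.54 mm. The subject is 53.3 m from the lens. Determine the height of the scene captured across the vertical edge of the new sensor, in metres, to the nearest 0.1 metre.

The focal length stays 30.6 mm; the relevant sensor dimension is now h = 6.54 mm. Object distance dₒ = 53.3 m = 53300 mm.
Thin-lens field height W = h·(dₒ − f)/f = 6.54 × (53300 − 30.6)/30.6 ≈ 11385.029 mm = 11.385 m.

11.4 m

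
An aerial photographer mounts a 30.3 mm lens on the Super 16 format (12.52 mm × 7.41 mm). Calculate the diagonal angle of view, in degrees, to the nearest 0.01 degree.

27.00°

Sensor diagonal = √(12.52² + 7.41²) = √211.6585 ≈ 14.5485 mm.
Angle of view α = 2·arctan(d/2f) with d = 14.5485 mm and f = 30.3 mm.
d/2f = 0.24007; arctan(0.24007) ≈ 13.4997°, so α ≈ 26.9995°.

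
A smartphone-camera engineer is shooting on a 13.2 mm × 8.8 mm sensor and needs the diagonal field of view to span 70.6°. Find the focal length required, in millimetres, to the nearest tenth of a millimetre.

11.2 mm

Sensor diagonal = √(13.2² + 8.8²) = √251.6800 ≈ 15.8644 mm.
From α = 2·arctan(d/2f) we get f = d / (2·tan(α/2)).
With d = 15.8644 mm and α/2 = 35.3°, tan(α/2) ≈ 0.70804, so f ≈ 15.8644 / 1.41608 ≈ 11.2031 mm.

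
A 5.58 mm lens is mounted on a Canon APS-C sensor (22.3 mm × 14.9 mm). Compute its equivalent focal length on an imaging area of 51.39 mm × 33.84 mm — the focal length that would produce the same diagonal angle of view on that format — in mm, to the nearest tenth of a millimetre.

12.8 mm

Sensor diagonal = √(22.3² + 14.9²) = √719.3000 ≈ 26.8198 mm.
Sensor diagonal = √(51.39² + 33.84²) = √3786.0777 ≈ 61.5311 mm.
Equal angle of view means equal diagonal/f ratio, so f₂ = f₁ · (diagonal₂/diagonal₁) = 5.58 × 61.5311/26.8198.
f₂ = 5.58 × 2.29424 ≈ 12.802 mm.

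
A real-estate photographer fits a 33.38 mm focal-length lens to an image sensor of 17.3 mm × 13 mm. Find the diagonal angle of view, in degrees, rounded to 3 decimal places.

Sensor diagonal = √(17.3² + 13²) = √468.2900 ≈ 21.6400 mm.
Angle of view α = 2·arctan(d/2f) with d = 21.6400 mm and f = 33.38 mm.
d/2f = 0.32415; arctan(0.32415) ≈ 17.9599°, so α ≈ 35.9198°.

35.920°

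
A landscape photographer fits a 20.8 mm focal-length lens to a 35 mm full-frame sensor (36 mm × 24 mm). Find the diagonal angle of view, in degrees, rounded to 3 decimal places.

92.250°

Sensor diagonal = √(36² + 24²) = √1872.0000 ≈ 43.2666 mm.
Angle of view α = 2·arctan(d/2f) with d = 43.2666 mm and f = 20.8 mm.
d/2f = 1.04006; arctan(1.04006) ≈ 46.1250°, so α ≈ 92.2501°.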